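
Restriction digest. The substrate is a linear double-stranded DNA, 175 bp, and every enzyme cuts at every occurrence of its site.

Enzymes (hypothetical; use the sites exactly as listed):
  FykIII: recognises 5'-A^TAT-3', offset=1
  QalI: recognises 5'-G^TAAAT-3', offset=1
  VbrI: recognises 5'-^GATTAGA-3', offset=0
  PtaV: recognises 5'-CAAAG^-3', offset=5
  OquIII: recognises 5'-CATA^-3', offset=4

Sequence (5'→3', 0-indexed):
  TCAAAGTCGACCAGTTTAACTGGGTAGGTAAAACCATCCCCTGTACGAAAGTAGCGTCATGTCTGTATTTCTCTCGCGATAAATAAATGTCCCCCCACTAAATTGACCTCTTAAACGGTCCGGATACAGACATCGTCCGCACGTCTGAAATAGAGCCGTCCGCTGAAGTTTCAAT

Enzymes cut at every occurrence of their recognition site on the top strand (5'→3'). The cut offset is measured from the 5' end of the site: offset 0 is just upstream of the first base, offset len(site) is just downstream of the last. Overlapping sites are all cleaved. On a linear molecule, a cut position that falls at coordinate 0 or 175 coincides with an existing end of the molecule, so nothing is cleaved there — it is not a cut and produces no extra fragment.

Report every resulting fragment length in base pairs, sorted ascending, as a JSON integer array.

Per-enzyme occurrences:
  FykIII (ATAT, off=1): no sites
  QalI (GTAAAT, off=1): no sites
  VbrI (GATTAGA, off=0): no sites
  PtaV CAAAG/5: at [1] ⇒ [6]
  OquIII (CATA, off=4): no sites

Pooled cuts: [6]

Fragments:
  [0,6): 6 bp
  [6,175): 169 bp

[6,169]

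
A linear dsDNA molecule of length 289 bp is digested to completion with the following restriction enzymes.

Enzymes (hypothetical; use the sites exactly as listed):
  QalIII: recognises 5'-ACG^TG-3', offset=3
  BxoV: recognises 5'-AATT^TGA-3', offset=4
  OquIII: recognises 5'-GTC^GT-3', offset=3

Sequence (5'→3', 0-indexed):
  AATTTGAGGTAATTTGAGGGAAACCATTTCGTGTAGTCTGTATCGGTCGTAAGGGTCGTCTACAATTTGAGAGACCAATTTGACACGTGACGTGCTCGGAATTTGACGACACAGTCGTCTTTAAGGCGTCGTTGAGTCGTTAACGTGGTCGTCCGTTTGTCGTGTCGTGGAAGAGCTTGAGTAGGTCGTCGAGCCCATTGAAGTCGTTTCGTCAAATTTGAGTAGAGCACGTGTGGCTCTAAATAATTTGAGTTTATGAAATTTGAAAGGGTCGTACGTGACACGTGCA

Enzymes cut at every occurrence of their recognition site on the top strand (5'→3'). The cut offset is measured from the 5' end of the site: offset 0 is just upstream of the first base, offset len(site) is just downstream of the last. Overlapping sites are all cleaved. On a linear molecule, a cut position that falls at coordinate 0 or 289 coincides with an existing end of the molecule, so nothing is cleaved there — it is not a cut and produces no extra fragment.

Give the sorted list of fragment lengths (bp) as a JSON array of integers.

[4,4,5,5,5,5,7,7,7,8,9,10,10,10,11,11,13,13,13,13,14,15,17,18,21,34]

Per-enzyme occurrences:
  QalIII (ACGTG, off=3): starts [84, 89, 142, 228, 275, 282] → cuts [87, 92, 145, 231, 278, 285]
  BxoV (AATTTGA, off=4): starts [0, 10, 63, 76, 99, 214, 244, 259] → cuts [4, 14, 67, 80, 103, 218, 248, 263]
  OquIII (GTCGT, off=3): starts [45, 54, 113, 127, 135, 147, 158, 163, 184, 202, 270] → cuts [48, 57, 116, 130, 138, 150, 161, 166, 187, 205, 273]

All cut coordinates (distinct, sorted): [4, 14, 48, 57, 67, 80, 87, 92, 103, 116, 130, 138, 145, 150, 161, 166, 187, 205, 218, 231, 248, 263, 273, 278, 285]

Fragments:
  [0,4): 4 bp
  [4,14): 10 bp
  [14,48): 34 bp
  [48,57): 9 bp
  [57,67): 10 bp
  [67,80): 13 bp
  [80,87): 7 bp
  [87,92): 5 bp
  [92,103): 11 bp
  [103,116): 13 bp
  [116,130): 14 bp
  [130,138): 8 bp
  [138,145): 7 bp
  [145,150): 5 bp
  [150,161): 11 bp
  [161,166): 5 bp
  [166,187): 21 bp
  [187,205): 18 bp
  [205,218): 13 bp
  [218,231): 13 bp
  [231,248): 17 bp
  [248,263): 15 bp
  [263,273): 10 bp
  [273,278): 5 bp
  [278,285): 7 bp
  [285,289): 4 bp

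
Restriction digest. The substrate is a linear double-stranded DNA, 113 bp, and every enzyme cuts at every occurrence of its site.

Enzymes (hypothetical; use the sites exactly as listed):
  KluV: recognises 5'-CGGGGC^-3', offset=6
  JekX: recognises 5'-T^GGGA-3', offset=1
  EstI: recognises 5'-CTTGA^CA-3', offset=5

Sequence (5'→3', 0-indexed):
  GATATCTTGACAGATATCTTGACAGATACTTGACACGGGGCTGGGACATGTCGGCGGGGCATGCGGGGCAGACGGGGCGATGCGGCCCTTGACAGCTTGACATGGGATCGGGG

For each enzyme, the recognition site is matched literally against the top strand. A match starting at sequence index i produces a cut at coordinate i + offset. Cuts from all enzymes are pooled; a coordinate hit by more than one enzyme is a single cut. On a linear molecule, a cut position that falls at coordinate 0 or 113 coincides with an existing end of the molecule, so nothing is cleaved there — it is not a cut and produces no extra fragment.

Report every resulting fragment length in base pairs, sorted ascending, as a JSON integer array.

[1,3,8,8,9,9,10,10,11,12,14,18]

Per-enzyme occurrences:
  KluV (CGGGGC, off=6): starts [35, 54, 63, 72] → cuts [41, 60, 69, 78]
  JekX (TGGGA, off=1): starts [41, 102] → cuts [42, 103]
  EstI (CTTGACA, off=5): starts [5, 17, 28, 87, 95] → cuts [10, 22, 33, 92, 100]

Pooled cuts: [10, 22, 33, 41, 42, 60, 69, 78, 92, 100, 103]

Fragments:
  [0,10): 10 bp
  [10,22): 12 bp
  [22,33): 11 bp
  [33,41): 8 bp
  [41,42): 1 bp
  [42,60): 18 bp
  [60,69): 9 bp
  [69,78): 9 bp
  [78,92): 14 bp
  [92,100): 8 bp
  [100,103): 3 bp
  [103,113): 10 bp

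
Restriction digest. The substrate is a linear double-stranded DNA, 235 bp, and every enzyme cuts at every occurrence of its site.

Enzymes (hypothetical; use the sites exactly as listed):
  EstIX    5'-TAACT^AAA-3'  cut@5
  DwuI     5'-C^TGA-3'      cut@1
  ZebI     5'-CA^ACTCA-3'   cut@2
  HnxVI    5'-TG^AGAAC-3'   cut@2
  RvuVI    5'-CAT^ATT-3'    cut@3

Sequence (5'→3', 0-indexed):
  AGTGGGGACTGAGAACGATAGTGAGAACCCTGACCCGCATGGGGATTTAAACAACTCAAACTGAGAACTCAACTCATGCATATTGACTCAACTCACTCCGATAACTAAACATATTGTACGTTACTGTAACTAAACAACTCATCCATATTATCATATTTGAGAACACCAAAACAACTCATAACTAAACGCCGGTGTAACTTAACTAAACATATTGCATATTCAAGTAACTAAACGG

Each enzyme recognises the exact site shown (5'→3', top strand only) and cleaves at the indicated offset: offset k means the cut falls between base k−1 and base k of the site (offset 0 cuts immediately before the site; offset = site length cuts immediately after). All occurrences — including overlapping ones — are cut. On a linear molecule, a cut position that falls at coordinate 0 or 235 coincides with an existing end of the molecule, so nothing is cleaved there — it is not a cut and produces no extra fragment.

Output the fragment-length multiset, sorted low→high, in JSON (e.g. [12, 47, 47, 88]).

[2,2,5,5,6,6,6,7,7,8,8,8,9,9,10,10,10,12,12,14,16,19,21,23]

Scan for sites:
  EstIX TAACTAAA/5: at [101, 126, 178, 199, 224] ⇒ [106, 131, 183, 204, 229]
  DwuI CTGA/1: at [8, 29, 60] ⇒ [9, 30, 61]
  ZebI CAACTCA/2: at [51, 69, 88, 134, 171] ⇒ [53, 71, 90, 136, 173]
  HnxVI TGAGAAC/2: at [9, 21, 61, 157] ⇒ [11, 23, 63, 159]
  RvuVI CATATT/3: at [78, 109, 143, 151, 207, 214] ⇒ [81, 112, 146, 154, 210, 217]

All cut coordinates (distinct, sorted): [9, 11, 23, 30, 53, 61, 63, 71, 81, 90, 106, 112, 131, 136, 146, 154, 159, 173, 183, 204, 210, 217, 229]

Fragment lengths:
  [0,9): 9 bp
  [9,11): 2 bp
  [11,23): 12 bp
  [23,30): 7 bp
  [30,53): 23 bp
  [53,61): 8 bp
  [61,63): 2 bp
  [63,71): 8 bp
  [71,81): 10 bp
  [81,90): 9 bp
  [90,106): 16 bp
  [106,112): 6 bp
  [112,131): 19 bp
  [131,136): 5 bp
  [136,146): 10 bp
  [146,154): 8 bp
  [154,159): 5 bp
  [159,173): 14 bp
  [173,183): 10 bp
  [183,204): 21 bp
  [204,210): 6 bp
  [210,217): 7 bp
  [217,229): 12 bp
  [229,235): 6 bp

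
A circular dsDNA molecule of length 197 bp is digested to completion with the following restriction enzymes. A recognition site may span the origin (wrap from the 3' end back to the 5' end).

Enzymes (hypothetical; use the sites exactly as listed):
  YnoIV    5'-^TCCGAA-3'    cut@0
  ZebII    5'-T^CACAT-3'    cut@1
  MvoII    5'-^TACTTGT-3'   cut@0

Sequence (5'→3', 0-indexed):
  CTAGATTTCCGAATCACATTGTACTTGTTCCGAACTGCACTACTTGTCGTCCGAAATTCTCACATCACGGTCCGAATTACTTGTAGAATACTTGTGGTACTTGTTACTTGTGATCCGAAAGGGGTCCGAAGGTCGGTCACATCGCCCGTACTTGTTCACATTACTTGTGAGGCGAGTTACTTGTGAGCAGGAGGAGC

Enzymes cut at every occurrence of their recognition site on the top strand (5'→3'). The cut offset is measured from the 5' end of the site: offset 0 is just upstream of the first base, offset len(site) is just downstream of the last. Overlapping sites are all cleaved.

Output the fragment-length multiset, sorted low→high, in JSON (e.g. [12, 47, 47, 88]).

Site scan:
  YnoIV (TCCGAA, off=0): starts [7, 28, 49, 70, 113, 124] → cuts [7, 28, 49, 70, 113, 124]
  ZebII (TCACAT, off=1): starts [13, 59, 136, 155] → cuts [14, 60, 137, 156]
  MvoII (TACTTGT, off=0): starts [21, 40, 77, 88, 97, 104, 148, 161, 177] → cuts [21, 40, 77, 88, 97, 104, 148, 161, 177]

All cut coordinates (distinct, sorted): [7, 14, 21, 28, 40, 49, 60, 70, 77, 88, 97, 104, 113, 124, 137, 148, 156, 161, 177]

Fragment lengths:
  7→14: 7 bp
  14→21: 7 bp
  21→28: 7 bp
  28→40: 12 bp
  40→49: 9 bp
  49→60: 11 bp
  60→70: 10 bp
  70→77: 7 bp
  77→88: 11 bp
  88→97: 9 bp
  97→104: 7 bp
  104→113: 9 bp
  113→124: 11 bp
  124→137: 13 bp
  137→148: 11 bp
  148→156: 8 bp
  156→161: 5 bp
  161→177: 16 bp
  177→7 (wrap): 197-177+7 = 27 bp

[5,7,7,7,7,7,8,9,9,9,10,11,11,11,11,12,13,16,27]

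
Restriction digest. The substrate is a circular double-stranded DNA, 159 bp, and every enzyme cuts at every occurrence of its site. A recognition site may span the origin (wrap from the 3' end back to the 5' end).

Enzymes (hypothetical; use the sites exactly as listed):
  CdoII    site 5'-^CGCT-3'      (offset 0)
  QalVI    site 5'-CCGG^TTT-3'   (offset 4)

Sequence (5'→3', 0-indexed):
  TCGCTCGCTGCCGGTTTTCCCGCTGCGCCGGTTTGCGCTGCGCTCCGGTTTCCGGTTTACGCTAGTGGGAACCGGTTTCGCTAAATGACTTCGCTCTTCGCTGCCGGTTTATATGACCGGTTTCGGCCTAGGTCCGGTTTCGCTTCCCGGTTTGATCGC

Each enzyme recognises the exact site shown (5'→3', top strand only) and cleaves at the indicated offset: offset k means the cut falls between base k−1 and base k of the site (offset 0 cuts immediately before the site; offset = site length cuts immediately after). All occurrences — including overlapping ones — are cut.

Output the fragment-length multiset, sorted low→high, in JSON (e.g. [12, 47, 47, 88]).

Site scan:
  CdoII (CGCT, off=0): starts [1, 5, 20, 35, 40, 59, 78, 91, 98, 140, 156] → cuts [1, 5, 20, 35, 40, 59, 78, 91, 98, 140, 156]
  QalVI (CCGGTTT, off=4): starts [10, 27, 44, 51, 71, 103, 116, 133, 146] → cuts [14, 31, 48, 55, 75, 107, 120, 137, 150]

Pooled cuts: [1, 5, 14, 20, 31, 35, 40, 48, 55, 59, 75, 78, 91, 98, 107, 120, 137, 140, 150, 156]

Fragment lengths:
  1→5: 4 bp
  5→14: 9 bp
  14→20: 6 bp
  20→31: 11 bp
  31→35: 4 bp
  35→40: 5 bp
  40→48: 8 bp
  48→55: 7 bp
  55→59: 4 bp
  59→75: 16 bp
  75→78: 3 bp
  78→91: 13 bp
  91→98: 7 bp
  98→107: 9 bp
  107→120: 13 bp
  120→137: 17 bp
  137→140: 3 bp
  140→150: 10 bp
  150→156: 6 bp
  156→1 (wrap): 159-156+1 = 4 bp

[3,3,4,4,4,4,5,6,6,7,7,8,9,9,10,11,13,13,16,17]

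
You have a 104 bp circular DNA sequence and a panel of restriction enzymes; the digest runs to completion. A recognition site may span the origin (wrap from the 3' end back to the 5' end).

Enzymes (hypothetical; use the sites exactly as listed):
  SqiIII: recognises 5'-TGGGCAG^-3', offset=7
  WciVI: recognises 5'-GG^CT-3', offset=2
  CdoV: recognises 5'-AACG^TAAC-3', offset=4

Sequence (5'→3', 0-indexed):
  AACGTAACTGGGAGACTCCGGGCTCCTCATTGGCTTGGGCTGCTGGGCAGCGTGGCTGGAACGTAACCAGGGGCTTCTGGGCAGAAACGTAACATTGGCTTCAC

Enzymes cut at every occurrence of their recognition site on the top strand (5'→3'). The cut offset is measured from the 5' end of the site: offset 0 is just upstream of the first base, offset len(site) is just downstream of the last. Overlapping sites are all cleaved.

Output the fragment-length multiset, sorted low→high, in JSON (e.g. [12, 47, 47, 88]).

Scan for sites:
  SqiIII TGGGCAG/7: at [43, 77] ⇒ [50, 84]
  WciVI GGCT/2: at [20, 31, 37, 53, 71, 96] ⇒ [22, 33, 39, 55, 73, 98]
  CdoV AACGTAAC/4: at [0, 59, 85] ⇒ [4, 63, 89]

Pooled cuts: [4, 22, 33, 39, 50, 55, 63, 73, 84, 89, 98]

Fragments:
  4→22: 18 bp
  22→33: 11 bp
  33→39: 6 bp
  39→50: 11 bp
  50→55: 5 bp
  55→63: 8 bp
  63→73: 10 bp
  73→84: 11 bp
  84→89: 5 bp
  89→98: 9 bp
  98→4 (wrap): 104-98+4 = 10 bp

[5,5,6,8,9,10,10,11,11,11,18]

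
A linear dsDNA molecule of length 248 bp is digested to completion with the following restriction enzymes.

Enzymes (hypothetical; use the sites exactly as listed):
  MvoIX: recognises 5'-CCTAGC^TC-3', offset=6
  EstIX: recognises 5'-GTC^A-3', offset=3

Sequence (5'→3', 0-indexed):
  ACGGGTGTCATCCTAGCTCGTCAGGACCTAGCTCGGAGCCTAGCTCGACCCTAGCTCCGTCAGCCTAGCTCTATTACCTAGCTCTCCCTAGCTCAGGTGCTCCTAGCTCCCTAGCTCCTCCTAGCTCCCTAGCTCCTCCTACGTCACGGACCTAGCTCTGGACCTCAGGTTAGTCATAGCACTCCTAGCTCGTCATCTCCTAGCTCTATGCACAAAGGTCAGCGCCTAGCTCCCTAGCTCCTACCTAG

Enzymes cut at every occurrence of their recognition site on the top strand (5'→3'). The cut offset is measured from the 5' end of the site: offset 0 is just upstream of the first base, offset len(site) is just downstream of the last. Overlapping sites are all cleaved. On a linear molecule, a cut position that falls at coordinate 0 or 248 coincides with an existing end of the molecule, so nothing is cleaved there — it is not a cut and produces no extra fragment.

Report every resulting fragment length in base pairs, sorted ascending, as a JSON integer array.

[5,5,6,8,8,8,8,8,9,10,10,10,10,10,10,11,11,12,12,13,14,15,16,19]

Per-enzyme occurrences:
  MvoIX CCTAGCTC/6: at [11, 26, 38, 49, 63, 76, 86, 101, 109, 119, 127, 150, 183, 198, 224, 232] ⇒ [17, 32, 44, 55, 69, 82, 92, 107, 115, 125, 133, 156, 189, 204, 230, 238]
  EstIX GTCA/3: at [6, 19, 58, 142, 172, 191, 217] ⇒ [9, 22, 61, 145, 175, 194, 220]

All cut coordinates (distinct, sorted): [9, 17, 22, 32, 44, 55, 61, 69, 82, 92, 107, 115, 125, 133, 145, 156, 175, 189, 194, 204, 220, 230, 238]

Fragments:
  [0,9): 9 bp
  [9,17): 8 bp
  [17,22): 5 bp
  [22,32): 10 bp
  [32,44): 12 bp
  [44,55): 11 bp
  [55,61): 6 bp
  [61,69): 8 bp
  [69,82): 13 bp
  [82,92): 10 bp
  [92,107): 15 bp
  [107,115): 8 bp
  [115,125): 10 bp
  [125,133): 8 bp
  [133,145): 12 bp
  [145,156): 11 bp
  [156,175): 19 bp
  [175,189): 14 bp
  [189,194): 5 bp
  [194,204): 10 bp
  [204,220): 16 bp
  [220,230): 10 bp
  [230,238): 8 bp
  [238,248): 10 bp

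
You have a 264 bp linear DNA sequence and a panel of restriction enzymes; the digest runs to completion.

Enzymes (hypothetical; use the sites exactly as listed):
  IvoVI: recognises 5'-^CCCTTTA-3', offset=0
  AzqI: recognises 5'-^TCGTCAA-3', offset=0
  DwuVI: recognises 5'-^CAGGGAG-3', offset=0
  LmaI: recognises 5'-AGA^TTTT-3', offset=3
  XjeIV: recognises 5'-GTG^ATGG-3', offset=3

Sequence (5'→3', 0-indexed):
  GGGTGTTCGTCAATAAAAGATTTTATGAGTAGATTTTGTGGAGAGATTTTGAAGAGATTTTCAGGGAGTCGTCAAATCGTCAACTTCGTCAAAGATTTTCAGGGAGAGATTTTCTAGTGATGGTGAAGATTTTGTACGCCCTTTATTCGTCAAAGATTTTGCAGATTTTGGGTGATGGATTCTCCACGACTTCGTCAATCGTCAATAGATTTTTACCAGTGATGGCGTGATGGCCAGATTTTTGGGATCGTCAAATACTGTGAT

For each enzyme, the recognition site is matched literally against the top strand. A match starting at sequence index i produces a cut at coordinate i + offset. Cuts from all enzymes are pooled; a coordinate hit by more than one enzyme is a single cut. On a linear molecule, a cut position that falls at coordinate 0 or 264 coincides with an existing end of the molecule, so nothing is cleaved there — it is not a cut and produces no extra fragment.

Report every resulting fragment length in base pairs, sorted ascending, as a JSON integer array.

Site scan:
  IvoVI CCCTTTA/0: at [138] ⇒ [138]
  AzqI TCGTCAA/0: at [6, 68, 76, 85, 146, 191, 198, 247] ⇒ [6, 68, 76, 85, 146, 191, 198, 247]
  DwuVI CAGGGAG/0: at [61, 99] ⇒ [61, 99]
  LmaI AGATTTT/3: at [17, 30, 43, 54, 92, 106, 126, 153, 162, 206, 235] ⇒ [20, 33, 46, 57, 95, 109, 129, 156, 165, 209, 238]
  XjeIV GTGATGG/3: at [116, 171, 218, 226] ⇒ [119, 174, 221, 229]

Pooled cuts: [6, 20, 33, 46, 57, 61, 68, 76, 85, 95, 99, 109, 119, 129, 138, 146, 156, 165, 174, 191, 198, 209, 221, 229, 238, 247]

Fragments:
  [0,6): 6 bp
  [6,20): 14 bp
  [20,33): 13 bp
  [33,46): 13 bp
  [46,57): 11 bp
  [57,61): 4 bp
  [61,68): 7 bp
  [68,76): 8 bp
  [76,85): 9 bp
  [85,95): 10 bp
  [95,99): 4 bp
  [99,109): 10 bp
  [109,119): 10 bp
  [119,129): 10 bp
  [129,138): 9 bp
  [138,146): 8 bp
  [146,156): 10 bp
  [156,165): 9 bp
  [165,174): 9 bp
  [174,191): 17 bp
  [191,198): 7 bp
  [198,209): 11 bp
  [209,221): 12 bp
  [221,229): 8 bp
  [229,238): 9 bp
  [238,247): 9 bp
  [247,264): 17 bp

[4,4,6,7,7,8,8,8,9,9,9,9,9,9,10,10,10,10,10,11,11,12,13,13,14,17,17]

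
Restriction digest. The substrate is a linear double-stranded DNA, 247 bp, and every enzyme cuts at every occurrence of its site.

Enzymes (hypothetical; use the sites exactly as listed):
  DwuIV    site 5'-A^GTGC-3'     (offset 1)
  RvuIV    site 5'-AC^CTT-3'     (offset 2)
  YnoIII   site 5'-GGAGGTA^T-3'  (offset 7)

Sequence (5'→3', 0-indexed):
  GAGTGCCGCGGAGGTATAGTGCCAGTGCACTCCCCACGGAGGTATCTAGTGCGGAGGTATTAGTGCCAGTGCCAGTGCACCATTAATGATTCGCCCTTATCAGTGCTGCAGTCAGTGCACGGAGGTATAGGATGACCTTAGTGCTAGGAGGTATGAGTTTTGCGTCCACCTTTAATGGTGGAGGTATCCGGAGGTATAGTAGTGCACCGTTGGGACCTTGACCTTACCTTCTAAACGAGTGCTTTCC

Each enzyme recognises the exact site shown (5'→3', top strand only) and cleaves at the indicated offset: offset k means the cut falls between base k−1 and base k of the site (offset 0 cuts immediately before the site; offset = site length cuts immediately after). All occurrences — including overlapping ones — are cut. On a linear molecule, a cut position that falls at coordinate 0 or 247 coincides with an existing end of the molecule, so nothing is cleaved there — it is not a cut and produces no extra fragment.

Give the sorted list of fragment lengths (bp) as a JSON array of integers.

Site scan:
  DwuIV (AGTGC, off=1): starts [1, 17, 23, 47, 61, 67, 73, 101, 113, 139, 200, 237] → cuts [2, 18, 24, 48, 62, 68, 74, 102, 114, 140, 201, 238]
  RvuIV (ACCTT, off=2): starts [134, 167, 214, 220, 225] → cuts [136, 169, 216, 222, 227]
  YnoIII (GGAGGTAT, off=7): starts [9, 37, 52, 120, 146, 179, 189] → cuts [16, 44, 59, 127, 153, 186, 196]

Pooled cuts: [2, 16, 18, 24, 44, 48, 59, 62, 68, 74, 102, 114, 127, 136, 140, 153, 169, 186, 196, 201, 216, 222, 227, 238]

Fragments:
  [0,2): 2 bp
  [2,16): 14 bp
  [16,18): 2 bp
  [18,24): 6 bp
  [24,44): 20 bp
  [44,48): 4 bp
  [48,59): 11 bp
  [59,62): 3 bp
  [62,68): 6 bp
  [68,74): 6 bp
  [74,102): 28 bp
  [102,114): 12 bp
  [114,127): 13 bp
  [127,136): 9 bp
  [136,140): 4 bp
  [140,153): 13 bp
  [153,169): 16 bp
  [169,186): 17 bp
  [186,196): 10 bp
  [196,201): 5 bp
  [201,216): 15 bp
  [216,222): 6 bp
  [222,227): 5 bp
  [227,238): 11 bp
  [238,247): 9 bp

[2,2,3,4,4,5,5,6,6,6,6,9,9,10,11,11,12,13,13,14,15,16,17,20,28]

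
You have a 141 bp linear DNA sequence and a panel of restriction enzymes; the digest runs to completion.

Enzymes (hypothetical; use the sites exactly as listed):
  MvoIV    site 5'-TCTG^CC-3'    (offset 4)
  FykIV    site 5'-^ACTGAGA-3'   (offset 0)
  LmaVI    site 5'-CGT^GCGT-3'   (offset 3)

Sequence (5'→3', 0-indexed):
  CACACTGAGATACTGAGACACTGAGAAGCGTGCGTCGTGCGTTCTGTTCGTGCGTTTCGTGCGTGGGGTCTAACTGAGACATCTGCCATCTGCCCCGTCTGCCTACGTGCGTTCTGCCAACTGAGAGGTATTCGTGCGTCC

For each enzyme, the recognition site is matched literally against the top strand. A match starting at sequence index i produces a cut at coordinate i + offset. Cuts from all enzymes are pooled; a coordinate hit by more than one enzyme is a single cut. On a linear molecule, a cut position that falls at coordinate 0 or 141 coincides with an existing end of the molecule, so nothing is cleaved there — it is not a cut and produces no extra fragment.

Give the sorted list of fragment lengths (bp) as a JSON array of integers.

[3,3,6,7,7,7,8,8,8,9,9,12,12,13,13,16]

Site scan:
  MvoIV (TCTGCC, off=4): starts [81, 88, 97, 112] → cuts [85, 92, 101, 116]
  FykIV (ACTGAGA, off=0): starts [3, 11, 19, 72, 119] → cuts [3, 11, 19, 72, 119]
  LmaVI (CGTGCGT, off=3): starts [28, 35, 48, 57, 105, 132] → cuts [31, 38, 51, 60, 108, 135]

Pooled cuts: [3, 11, 19, 31, 38, 51, 60, 72, 85, 92, 101, 108, 116, 119, 135]

Fragments:
  [0,3): 3 bp
  [3,11): 8 bp
  [11,19): 8 bp
  [19,31): 12 bp
  [31,38): 7 bp
  [38,51): 13 bp
  [51,60): 9 bp
  [60,72): 12 bp
  [72,85): 13 bp
  [85,92): 7 bp
  [92,101): 9 bp
  [101,108): 7 bp
  [108,116): 8 bp
  [116,119): 3 bp
  [119,135): 16 bp
  [135,141): 6 bp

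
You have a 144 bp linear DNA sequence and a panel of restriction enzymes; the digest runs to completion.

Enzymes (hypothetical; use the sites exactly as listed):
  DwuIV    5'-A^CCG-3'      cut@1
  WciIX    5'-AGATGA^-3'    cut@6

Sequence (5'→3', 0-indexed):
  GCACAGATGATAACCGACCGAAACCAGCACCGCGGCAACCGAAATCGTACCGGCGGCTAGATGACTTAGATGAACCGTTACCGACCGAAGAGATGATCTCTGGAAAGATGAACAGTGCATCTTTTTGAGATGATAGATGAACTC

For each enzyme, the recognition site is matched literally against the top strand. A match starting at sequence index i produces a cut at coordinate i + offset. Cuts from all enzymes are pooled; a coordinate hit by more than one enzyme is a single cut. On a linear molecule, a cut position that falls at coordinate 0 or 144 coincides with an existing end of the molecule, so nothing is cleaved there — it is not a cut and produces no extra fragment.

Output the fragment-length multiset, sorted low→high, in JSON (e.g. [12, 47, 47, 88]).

[1,3,4,4,4,6,7,9,9,10,11,12,12,15,15,22]

Scan for sites:
  DwuIV ACCG/1: at [12, 16, 28, 37, 48, 73, 79, 83] ⇒ [13, 17, 29, 38, 49, 74, 80, 84]
  WciIX AGATGA/6: at [4, 58, 67, 90, 105, 127, 134] ⇒ [10, 64, 73, 96, 111, 133, 140]

All cut coordinates (distinct, sorted): [10, 13, 17, 29, 38, 49, 64, 73, 74, 80, 84, 96, 111, 133, 140]

Fragment lengths:
  [0,10): 10 bp
  [10,13): 3 bp
  [13,17): 4 bp
  [17,29): 12 bp
  [29,38): 9 bp
  [38,49): 11 bp
  [49,64): 15 bp
  [64,73): 9 bp
  [73,74): 1 bp
  [74,80): 6 bp
  [80,84): 4 bp
  [84,96): 12 bp
  [96,111): 15 bp
  [111,133): 22 bp
  [133,140): 7 bp
  [140,144): 4 bp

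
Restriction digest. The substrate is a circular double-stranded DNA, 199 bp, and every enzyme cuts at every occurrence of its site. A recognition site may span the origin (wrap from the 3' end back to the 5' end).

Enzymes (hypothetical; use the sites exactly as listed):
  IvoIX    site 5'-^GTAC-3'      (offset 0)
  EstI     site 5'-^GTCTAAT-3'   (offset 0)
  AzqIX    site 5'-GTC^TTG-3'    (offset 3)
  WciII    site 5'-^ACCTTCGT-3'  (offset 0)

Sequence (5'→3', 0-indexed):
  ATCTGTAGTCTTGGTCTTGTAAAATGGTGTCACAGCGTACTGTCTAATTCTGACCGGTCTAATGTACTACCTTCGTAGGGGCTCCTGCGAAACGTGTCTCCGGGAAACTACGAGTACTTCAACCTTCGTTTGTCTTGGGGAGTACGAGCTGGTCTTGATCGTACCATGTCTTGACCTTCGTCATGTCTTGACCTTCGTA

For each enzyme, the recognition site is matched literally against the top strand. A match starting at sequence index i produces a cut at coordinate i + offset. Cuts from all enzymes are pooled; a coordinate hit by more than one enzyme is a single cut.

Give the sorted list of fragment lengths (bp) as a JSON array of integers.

[3,3,5,5,6,6,7,7,8,10,13,13,14,15,19,20,45]

Site scan:
  IvoIX (GTAC, off=0): starts [36, 63, 113, 141, 160] → cuts [36, 63, 113, 141, 160]
  EstI (GTCTAAT, off=0): starts [41, 56] → cuts [41, 56]
  AzqIX (GTCTTG, off=3): starts [7, 13, 131, 151, 167, 184] → cuts [10, 16, 134, 154, 170, 187]
  WciII (ACCTTCGT, off=0): starts [68, 121, 173, 190] → cuts [68, 121, 173, 190]

Pooled cuts: [10, 16, 36, 41, 56, 63, 68, 113, 121, 134, 141, 154, 160, 170, 173, 187, 190]

Fragments:
  10→16: 6 bp
  16→36: 20 bp
  36→41: 5 bp
  41→56: 15 bp
  56→63: 7 bp
  63→68: 5 bp
  68→113: 45 bp
  113→121: 8 bp
  121→134: 13 bp
  134→141: 7 bp
  141→154: 13 bp
  154→160: 6 bp
  160→170: 10 bp
  170→173: 3 bp
  173→187: 14 bp
  187→190: 3 bp
  190→10 (wrap): 199-190+10 = 19 bp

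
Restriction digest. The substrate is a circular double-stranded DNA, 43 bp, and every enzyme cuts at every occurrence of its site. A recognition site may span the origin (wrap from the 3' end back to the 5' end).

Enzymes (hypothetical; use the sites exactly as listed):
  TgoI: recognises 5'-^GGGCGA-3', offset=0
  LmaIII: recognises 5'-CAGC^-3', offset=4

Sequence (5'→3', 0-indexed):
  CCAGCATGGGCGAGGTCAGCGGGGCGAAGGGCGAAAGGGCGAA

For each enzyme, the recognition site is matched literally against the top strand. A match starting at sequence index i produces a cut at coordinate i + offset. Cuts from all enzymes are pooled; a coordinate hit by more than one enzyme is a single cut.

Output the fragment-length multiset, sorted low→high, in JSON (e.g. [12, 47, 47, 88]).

[1,2,7,8,12,13]

Per-enzyme occurrences:
  TgoI (GGGCGA, off=0): starts [7, 21, 28, 36] → cuts [7, 21, 28, 36]
  LmaIII (CAGC, off=4): starts [1, 16] → cuts [5, 20]

All cut coordinates (distinct, sorted): [5, 7, 20, 21, 28, 36]

Fragment lengths:
  5→7: 2 bp
  7→20: 13 bp
  20→21: 1 bp
  21→28: 7 bp
  28→36: 8 bp
  36→5 (wrap): 43-36+5 = 12 bp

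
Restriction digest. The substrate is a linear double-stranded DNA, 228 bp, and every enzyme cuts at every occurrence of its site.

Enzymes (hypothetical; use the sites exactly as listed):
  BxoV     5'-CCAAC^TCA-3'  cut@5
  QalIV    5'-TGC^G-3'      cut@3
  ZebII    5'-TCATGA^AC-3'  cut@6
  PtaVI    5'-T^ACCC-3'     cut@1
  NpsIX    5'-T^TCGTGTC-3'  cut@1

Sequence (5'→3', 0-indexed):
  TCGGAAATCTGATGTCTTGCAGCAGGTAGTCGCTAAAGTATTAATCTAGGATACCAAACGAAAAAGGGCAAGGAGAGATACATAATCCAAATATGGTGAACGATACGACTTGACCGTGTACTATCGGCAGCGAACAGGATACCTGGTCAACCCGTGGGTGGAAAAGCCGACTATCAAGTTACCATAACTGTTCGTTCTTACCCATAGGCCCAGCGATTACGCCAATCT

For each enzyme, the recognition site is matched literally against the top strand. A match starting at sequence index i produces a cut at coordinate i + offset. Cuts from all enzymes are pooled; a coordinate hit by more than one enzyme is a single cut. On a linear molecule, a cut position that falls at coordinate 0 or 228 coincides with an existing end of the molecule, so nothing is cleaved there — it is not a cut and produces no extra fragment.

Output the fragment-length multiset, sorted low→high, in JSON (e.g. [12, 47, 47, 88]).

[29,199]

Site scan:
  BxoV (CCAACTCA, off=5): no sites
  QalIV (TGCG, off=3): no sites
  ZebII (TCATGAAC, off=6): no sites
  PtaVI (TACCC, off=1): starts [198] → cuts [199]
  NpsIX (TTCGTGTC, off=1): no sites

Pooled cuts: [199]

Fragment lengths:
  [0,199): 199 bp
  [199,228): 29 bp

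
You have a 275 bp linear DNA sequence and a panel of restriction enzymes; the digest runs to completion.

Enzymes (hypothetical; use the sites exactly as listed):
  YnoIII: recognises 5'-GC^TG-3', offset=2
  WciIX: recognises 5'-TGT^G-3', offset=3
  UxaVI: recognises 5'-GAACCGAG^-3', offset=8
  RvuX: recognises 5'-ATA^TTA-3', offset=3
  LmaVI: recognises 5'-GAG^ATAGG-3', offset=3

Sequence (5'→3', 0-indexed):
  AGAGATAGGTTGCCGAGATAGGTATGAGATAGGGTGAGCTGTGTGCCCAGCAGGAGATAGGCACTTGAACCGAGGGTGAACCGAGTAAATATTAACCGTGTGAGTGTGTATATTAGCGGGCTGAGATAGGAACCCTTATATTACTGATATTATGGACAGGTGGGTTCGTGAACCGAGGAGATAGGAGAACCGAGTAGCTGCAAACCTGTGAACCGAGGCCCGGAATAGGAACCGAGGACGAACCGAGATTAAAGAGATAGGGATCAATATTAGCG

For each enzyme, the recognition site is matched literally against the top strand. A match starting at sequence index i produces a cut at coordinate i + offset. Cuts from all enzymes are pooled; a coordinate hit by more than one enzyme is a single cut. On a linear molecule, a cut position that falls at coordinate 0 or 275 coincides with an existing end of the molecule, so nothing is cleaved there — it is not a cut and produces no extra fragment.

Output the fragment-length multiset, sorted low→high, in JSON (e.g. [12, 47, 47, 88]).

Per-enzyme occurrences:
  YnoIII (GCTG, off=2): starts [37, 119, 196] → cuts [39, 121, 198]
  WciIX (TGTG, off=3): starts [39, 41, 98, 104, 206] → cuts [42, 44, 101, 107, 209]
  UxaVI (GAACCGAG, off=8): starts [66, 77, 169, 186, 209, 228, 239] → cuts [74, 85, 177, 194, 217, 236, 247]
  RvuX (ATATTA, off=3): starts [88, 109, 137, 146, 266] → cuts [91, 112, 140, 149, 269]
  LmaVI (GAGATAGG, off=3): starts [1, 14, 25, 53, 122, 177, 253] → cuts [4, 17, 28, 56, 125, 180, 256]

All cut coordinates (distinct, sorted): [4, 17, 28, 39, 42, 44, 56, 74, 85, 91, 101, 107, 112, 121, 125, 140, 149, 177, 180, 194, 198, 209, 217, 236, 247, 256, 269]

Fragments:
  [0,4): 4 bp
  [4,17): 13 bp
  [17,28): 11 bp
  [28,39): 11 bp
  [39,42): 3 bp
  [42,44): 2 bp
  [44,56): 12 bp
  [56,74): 18 bp
  [74,85): 11 bp
  [85,91): 6 bp
  [91,101): 10 bp
  [101,107): 6 bp
  [107,112): 5 bp
  [112,121): 9 bp
  [121,125): 4 bp
  [125,140): 15 bp
  [140,149): 9 bp
  [149,177): 28 bp
  [177,180): 3 bp
  [180,194): 14 bp
  [194,198): 4 bp
  [198,209): 11 bp
  [209,217): 8 bp
  [217,236): 19 bp
  [236,247): 11 bp
  [247,256): 9 bp
  [256,269): 13 bp
  [269,275): 6 bp

[2,3,3,4,4,4,5,6,6,6,8,9,9,9,10,11,11,11,11,11,12,13,13,14,15,18,19,28]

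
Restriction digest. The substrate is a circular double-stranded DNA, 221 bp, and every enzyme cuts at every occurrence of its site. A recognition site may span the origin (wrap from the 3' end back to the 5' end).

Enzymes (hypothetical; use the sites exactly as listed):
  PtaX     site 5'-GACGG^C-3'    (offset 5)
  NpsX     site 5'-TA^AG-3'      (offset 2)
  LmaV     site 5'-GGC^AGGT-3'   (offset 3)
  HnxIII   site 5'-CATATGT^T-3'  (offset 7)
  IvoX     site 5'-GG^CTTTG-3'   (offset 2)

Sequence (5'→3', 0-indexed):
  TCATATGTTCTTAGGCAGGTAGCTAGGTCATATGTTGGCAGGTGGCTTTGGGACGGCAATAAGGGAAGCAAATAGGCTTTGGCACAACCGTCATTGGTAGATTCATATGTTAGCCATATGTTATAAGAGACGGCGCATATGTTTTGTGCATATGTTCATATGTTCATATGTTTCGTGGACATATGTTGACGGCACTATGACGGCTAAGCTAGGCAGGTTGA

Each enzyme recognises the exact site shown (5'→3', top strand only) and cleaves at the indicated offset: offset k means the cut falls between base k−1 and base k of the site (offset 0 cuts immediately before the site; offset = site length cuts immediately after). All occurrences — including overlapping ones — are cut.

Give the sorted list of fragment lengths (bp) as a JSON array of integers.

[3,4,4,5,6,6,8,8,8,8,8,9,11,11,11,13,15,15,15,19,34]

Site scan:
  PtaX GACGGC/5: at [51, 128, 187, 198] ⇒ [56, 133, 192, 203]
  NpsX TAAG/2: at [59, 123, 204] ⇒ [61, 125, 206]
  LmaV GGCAGGT/3: at [13, 36, 211] ⇒ [16, 39, 214]
  HnxIII CATATGTT/7: at [1, 28, 103, 114, 135, 148, 156, 164, 179] ⇒ [8, 35, 110, 121, 142, 155, 163, 171, 186]
  IvoX GGCTTTG/2: at [43, 74] ⇒ [45, 76]

All cut coordinates (distinct, sorted): [8, 16, 35, 39, 45, 56, 61, 76, 110, 121, 125, 133, 142, 155, 163, 171, 186, 192, 203, 206, 214]

Fragment lengths:
  8→16: 8 bp
  16→35: 19 bp
  35→39: 4 bp
  39→45: 6 bp
  45→56: 11 bp
  56→61: 5 bp
  61→76: 15 bp
  76→110: 34 bp
  110→121: 11 bp
  121→125: 4 bp
  125→133: 8 bp
  133→142: 9 bp
  142→155: 13 bp
  155→163: 8 bp
  163→171: 8 bp
  171→186: 15 bp
  186→192: 6 bp
  192→203: 11 bp
  203→206: 3 bp
  206→214: 8 bp
  214→8 (wrap): 221-214+8 = 15 bp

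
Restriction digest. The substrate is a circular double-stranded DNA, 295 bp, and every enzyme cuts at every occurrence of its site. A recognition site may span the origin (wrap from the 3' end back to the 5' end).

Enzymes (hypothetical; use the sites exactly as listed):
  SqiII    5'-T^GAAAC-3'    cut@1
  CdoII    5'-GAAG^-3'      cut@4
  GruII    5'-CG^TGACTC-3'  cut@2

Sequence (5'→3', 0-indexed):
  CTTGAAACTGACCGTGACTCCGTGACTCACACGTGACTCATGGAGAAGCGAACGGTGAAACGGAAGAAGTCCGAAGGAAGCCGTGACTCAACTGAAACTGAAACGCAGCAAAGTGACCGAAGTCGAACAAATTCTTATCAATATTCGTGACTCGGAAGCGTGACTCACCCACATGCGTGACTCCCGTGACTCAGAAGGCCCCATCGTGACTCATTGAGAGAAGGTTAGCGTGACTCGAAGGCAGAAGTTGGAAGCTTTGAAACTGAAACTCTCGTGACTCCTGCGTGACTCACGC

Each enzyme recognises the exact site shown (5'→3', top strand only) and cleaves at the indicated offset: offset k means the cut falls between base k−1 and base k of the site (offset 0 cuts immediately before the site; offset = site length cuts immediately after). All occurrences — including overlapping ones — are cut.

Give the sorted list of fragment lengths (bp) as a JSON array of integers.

Scan for sites:
  SqiII TGAAAC/1: at [2, 55, 92, 98, 257, 263] ⇒ [3, 56, 93, 99, 258, 264]
  CdoII GAAG/4: at [44, 62, 65, 72, 76, 118, 154, 193, 219, 236, 243, 250] ⇒ [48, 66, 69, 76, 80, 122, 158, 197, 223, 240, 247, 254]
  GruII CGTGACTC/2: at [12, 20, 31, 81, 145, 158, 175, 184, 204, 228, 272, 283] ⇒ [14, 22, 33, 83, 147, 160, 177, 186, 206, 230, 274, 285]

Pooled cuts: [3, 14, 22, 33, 48, 56, 66, 69, 76, 80, 83, 93, 99, 122, 147, 158, 160, 177, 186, 197, 206, 223, 230, 240, 247, 254, 258, 264, 274, 285]

Fragments:
  3→14: 11 bp
  14→22: 8 bp
  22→33: 11 bp
  33→48: 15 bp
  48→56: 8 bp
  56→66: 10 bp
  66→69: 3 bp
  69→76: 7 bp
  76→80: 4 bp
  80→83: 3 bp
  83→93: 10 bp
  93→99: 6 bp
  99→122: 23 bp
  122→147: 25 bp
  147→158: 11 bp
  158→160: 2 bp
  160→177: 17 bp
  177→186: 9 bp
  186→197: 11 bp
  197→206: 9 bp
  206→223: 17 bp
  223→230: 7 bp
  230→240: 10 bp
  240→247: 7 bp
  247→254: 7 bp
  254→258: 4 bp
  258→264: 6 bp
  264→274: 10 bp
  274→285: 11 bp
  285→3 (wrap): 295-285+3 = 13 bp

[2,3,3,4,4,6,6,7,7,7,7,8,8,9,9,10,10,10,10,11,11,11,11,11,13,15,17,17,23,25]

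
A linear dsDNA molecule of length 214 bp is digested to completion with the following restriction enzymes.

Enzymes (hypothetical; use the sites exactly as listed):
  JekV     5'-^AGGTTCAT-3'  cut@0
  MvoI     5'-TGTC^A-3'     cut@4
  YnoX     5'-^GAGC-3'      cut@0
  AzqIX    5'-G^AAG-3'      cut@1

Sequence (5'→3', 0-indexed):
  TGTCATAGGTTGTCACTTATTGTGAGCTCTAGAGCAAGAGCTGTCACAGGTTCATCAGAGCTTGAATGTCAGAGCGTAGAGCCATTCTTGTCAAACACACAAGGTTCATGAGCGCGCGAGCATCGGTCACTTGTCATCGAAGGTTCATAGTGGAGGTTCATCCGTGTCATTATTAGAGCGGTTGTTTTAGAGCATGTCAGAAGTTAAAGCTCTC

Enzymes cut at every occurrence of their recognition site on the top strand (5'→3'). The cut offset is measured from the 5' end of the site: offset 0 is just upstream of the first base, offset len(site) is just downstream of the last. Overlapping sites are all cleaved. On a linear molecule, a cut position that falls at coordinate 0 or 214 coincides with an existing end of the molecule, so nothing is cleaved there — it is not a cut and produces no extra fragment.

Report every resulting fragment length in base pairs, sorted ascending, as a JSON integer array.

[1,1,2,2,4,4,6,7,7,8,8,8,8,9,9,9,10,10,13,13,14,14,14,15,18]

Scan for sites:
  JekV (AGGTTCAT, off=0): starts [47, 101, 140, 153] → cuts [47, 101, 140, 153]
  MvoI (TGTCA, off=4): starts [0, 10, 41, 66, 88, 131, 164, 194] → cuts [4, 14, 45, 70, 92, 135, 168, 198]
  YnoX (GAGC, off=0): starts [23, 31, 37, 57, 71, 78, 109, 117, 175, 189] → cuts [23, 31, 37, 57, 71, 78, 109, 117, 175, 189]
  AzqIX (GAAG, off=1): starts [138, 199] → cuts [139, 200]

All cut coordinates (distinct, sorted): [4, 14, 23, 31, 37, 45, 47, 57, 70, 71, 78, 92, 101, 109, 117, 135, 139, 140, 153, 168, 175, 189, 198, 200]

Fragment lengths:
  [0,4): 4 bp
  [4,14): 10 bp
  [14,23): 9 bp
  [23,31): 8 bp
  [31,37): 6 bp
  [37,45): 8 bp
  [45,47): 2 bp
  [47,57): 10 bp
  [57,70): 13 bp
  [70,71): 1 bp
  [71,78): 7 bp
  [78,92): 14 bp
  [92,101): 9 bp
  [101,109): 8 bp
  [109,117): 8 bp
  [117,135): 18 bp
  [135,139): 4 bp
  [139,140): 1 bp
  [140,153): 13 bp
  [153,168): 15 bp
  [168,175): 7 bp
  [175,189): 14 bp
  [189,198): 9 bp
  [198,200): 2 bp
  [200,214): 14 bp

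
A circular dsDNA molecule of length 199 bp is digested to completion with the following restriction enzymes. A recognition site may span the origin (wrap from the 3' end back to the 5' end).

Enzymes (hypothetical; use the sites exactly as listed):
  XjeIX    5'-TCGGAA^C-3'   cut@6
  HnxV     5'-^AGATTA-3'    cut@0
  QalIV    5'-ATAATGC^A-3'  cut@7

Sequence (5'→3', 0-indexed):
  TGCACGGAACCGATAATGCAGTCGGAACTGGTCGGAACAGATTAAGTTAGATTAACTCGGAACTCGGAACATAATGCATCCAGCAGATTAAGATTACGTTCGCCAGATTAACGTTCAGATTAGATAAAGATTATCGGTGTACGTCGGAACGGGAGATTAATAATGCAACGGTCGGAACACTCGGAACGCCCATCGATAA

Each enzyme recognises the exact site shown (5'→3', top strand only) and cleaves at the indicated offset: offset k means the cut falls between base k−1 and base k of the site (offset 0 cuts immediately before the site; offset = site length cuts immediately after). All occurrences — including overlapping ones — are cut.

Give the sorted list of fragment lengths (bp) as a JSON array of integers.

Per-enzyme occurrences:
  XjeIX TCGGAAC/6: at [21, 31, 56, 63, 143, 171, 180] ⇒ [27, 37, 62, 69, 149, 177, 186]
  HnxV AGATTA/0: at [38, 48, 84, 90, 104, 116, 127, 153] ⇒ [38, 48, 84, 90, 104, 116, 127, 153]
  QalIV ATAATGCA/7: at [12, 70, 159, 195] ⇒ [3, 19, 77, 166]

All cut coordinates (distinct, sorted): [3, 19, 27, 37, 38, 48, 62, 69, 77, 84, 90, 104, 116, 127, 149, 153, 166, 177, 186]

Fragment lengths:
  3→19: 16 bp
  19→27: 8 bp
  27→37: 10 bp
  37→38: 1 bp
  38→48: 10 bp
  48→62: 14 bp
  62→69: 7 bp
  69→77: 8 bp
  77→84: 7 bp
  84→90: 6 bp
  90→104: 14 bp
  104→116: 12 bp
  116→127: 11 bp
  127→149: 22 bp
  149→153: 4 bp
  153→166: 13 bp
  166→177: 11 bp
  177→186: 9 bp
  186→3 (wrap): 199-186+3 = 16 bp

[1,4,6,7,7,8,8,9,10,10,11,11,12,13,14,14,16,16,22]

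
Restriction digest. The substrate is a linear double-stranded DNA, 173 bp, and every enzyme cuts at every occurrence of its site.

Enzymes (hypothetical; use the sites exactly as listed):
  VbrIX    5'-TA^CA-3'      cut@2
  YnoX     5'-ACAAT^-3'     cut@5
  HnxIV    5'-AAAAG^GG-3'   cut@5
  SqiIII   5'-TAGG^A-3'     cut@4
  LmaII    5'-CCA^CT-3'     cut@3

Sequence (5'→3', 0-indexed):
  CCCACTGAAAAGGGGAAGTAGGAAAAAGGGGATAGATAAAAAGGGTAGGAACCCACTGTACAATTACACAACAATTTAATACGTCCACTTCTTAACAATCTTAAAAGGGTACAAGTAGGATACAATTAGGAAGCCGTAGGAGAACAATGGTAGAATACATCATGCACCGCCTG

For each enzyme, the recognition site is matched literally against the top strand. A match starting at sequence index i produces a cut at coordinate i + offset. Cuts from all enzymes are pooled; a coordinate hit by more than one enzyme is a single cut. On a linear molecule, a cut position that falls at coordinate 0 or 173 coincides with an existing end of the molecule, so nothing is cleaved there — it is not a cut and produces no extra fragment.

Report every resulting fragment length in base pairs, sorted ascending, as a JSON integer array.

[2,3,4,4,4,4,4,5,6,6,6,8,8,8,8,9,9,10,10,12,12,15,16]

Site scan:
  VbrIX TACA/2: at [58, 64, 109, 120, 155] ⇒ [60, 66, 111, 122, 157]
  YnoX ACAAT/5: at [59, 70, 94, 121, 143] ⇒ [64, 75, 99, 126, 148]
  HnxIV AAAAGGG/5: at [7, 23, 38, 102] ⇒ [12, 28, 43, 107]
  SqiIII TAGGA/4: at [18, 45, 115, 126, 136] ⇒ [22, 49, 119, 130, 140]
  LmaII CCACT/3: at [1, 52, 84] ⇒ [4, 55, 87]

All cut coordinates (distinct, sorted): [4, 12, 22, 28, 43, 49, 55, 60, 64, 66, 75, 87, 99, 107, 111, 119, 122, 126, 130, 140, 148, 157]

Fragment lengths:
  [0,4): 4 bp
  [4,12): 8 bp
  [12,22): 10 bp
  [22,28): 6 bp
  [28,43): 15 bp
  [43,49): 6 bp
  [49,55): 6 bp
  [55,60): 5 bp
  [60,64): 4 bp
  [64,66): 2 bp
  [66,75): 9 bp
  [75,87): 12 bp
  [87,99): 12 bp
  [99,107): 8 bp
  [107,111): 4 bp
  [111,119): 8 bp
  [119,122): 3 bp
  [122,126): 4 bp
  [126,130): 4 bp
  [130,140): 10 bp
  [140,148): 8 bp
  [148,157): 9 bp
  [157,173): 16 bp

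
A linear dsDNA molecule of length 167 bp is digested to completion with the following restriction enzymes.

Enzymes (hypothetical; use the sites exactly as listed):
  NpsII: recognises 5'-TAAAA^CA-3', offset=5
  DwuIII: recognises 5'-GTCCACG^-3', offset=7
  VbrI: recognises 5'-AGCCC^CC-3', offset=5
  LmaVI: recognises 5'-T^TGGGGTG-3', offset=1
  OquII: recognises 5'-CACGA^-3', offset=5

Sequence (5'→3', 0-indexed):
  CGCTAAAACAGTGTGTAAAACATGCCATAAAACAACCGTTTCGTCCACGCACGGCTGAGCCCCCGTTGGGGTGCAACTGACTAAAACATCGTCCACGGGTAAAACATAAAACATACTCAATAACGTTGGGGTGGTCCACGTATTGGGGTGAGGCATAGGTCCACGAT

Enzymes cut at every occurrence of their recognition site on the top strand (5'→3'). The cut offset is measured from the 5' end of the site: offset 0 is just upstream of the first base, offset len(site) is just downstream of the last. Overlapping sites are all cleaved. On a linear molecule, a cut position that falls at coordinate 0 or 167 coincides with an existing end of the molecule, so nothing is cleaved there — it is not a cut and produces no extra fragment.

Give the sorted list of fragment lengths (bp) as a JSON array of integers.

[1,1,3,4,7,7,8,11,12,12,13,14,15,17,20,22]

Per-enzyme occurrences:
  NpsII TAAAACA/5: at [3, 15, 27, 81, 99, 106] ⇒ [8, 20, 32, 86, 104, 111]
  DwuIII GTCCACG/7: at [42, 90, 133, 158] ⇒ [49, 97, 140, 165]
  VbrI AGCCCCC/5: at [57] ⇒ [62]
  LmaVI TTGGGGTG/1: at [65, 125, 142] ⇒ [66, 126, 143]
  OquII CACGA/5: at [161] ⇒ [166]

Pooled cuts: [8, 20, 32, 49, 62, 66, 86, 97, 104, 111, 126, 140, 143, 165, 166]

Fragments:
  [0,8): 8 bp
  [8,20): 12 bp
  [20,32): 12 bp
  [32,49): 17 bp
  [49,62): 13 bp
  [62,66): 4 bp
  [66,86): 20 bp
  [86,97): 11 bp
  [97,104): 7 bp
  [104,111): 7 bp
  [111,126): 15 bp
  [126,140): 14 bp
  [140,143): 3 bp
  [143,165): 22 bp
  [165,166): 1 bp
  [166,167): 1 bp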